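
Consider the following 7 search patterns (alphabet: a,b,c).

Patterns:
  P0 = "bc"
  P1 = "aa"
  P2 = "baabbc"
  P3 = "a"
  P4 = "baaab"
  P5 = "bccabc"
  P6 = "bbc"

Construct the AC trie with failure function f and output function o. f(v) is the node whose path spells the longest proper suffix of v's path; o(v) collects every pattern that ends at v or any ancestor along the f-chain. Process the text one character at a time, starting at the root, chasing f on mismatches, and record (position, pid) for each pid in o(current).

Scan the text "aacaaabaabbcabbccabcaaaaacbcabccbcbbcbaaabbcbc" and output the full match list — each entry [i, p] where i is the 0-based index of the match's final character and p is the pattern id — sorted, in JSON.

Construct AC machine:
Trie (insert patterns):
  0='ε' goto a→3 b→1
  1='b' goto a→5 b→16 c→2
  2='bc' goto c→12  ←P0
  3='a' goto a→4  ←P3
  4='aa' goto ·  ←P1
  5='ba' goto a→6
  6='baa' goto a→10 b→7
  7='baab' goto b→8
  8='baabb' goto c→9
  9='baabbc' goto ·  ←P2
  10='baaa' goto b→11
  11='baaab' goto ·  ←P4
  12='bcc' goto a→13
  13='bcca' goto b→14
  14='bccab' goto c→15
  15='bccabc' goto ·  ←P5
  16='bb' goto c→17
  17='bbc' goto ·  ←P6

BFS fail/out derivation:
  fail(1) 'b': from fail(0)=0 chase 'b': 0 ⇒ 0;  out=∅∪out(0)=∅
  fail(3) 'a': from fail(0)=0 chase 'a': 0 ⇒ 0;  out={3}∪out(0)={3}
  fail(2) 'bc': from fail(1)=0 chase 'c': 0 ⇒ 0;  out={0}∪out(0)={0}
  fail(4) 'aa': from fail(3)=0 chase 'a': 0 ⇒ 3;  out={1}∪out(3)={1,3}
  fail(5) 'ba': from fail(1)=0 chase 'a': 0 ⇒ 3;  out=∅∪out(3)={3}
  fail(16) 'bb': from fail(1)=0 chase 'b': 0 ⇒ 1;  out=∅∪out(1)=∅
  fail(6) 'baa': from fail(5)=3 chase 'a': 3 ⇒ 4;  out=∅∪out(4)={1,3}
  fail(12) 'bcc': from fail(2)=0 chase 'c': 0 ⇒ 0;  out=∅∪out(0)=∅
  fail(17) 'bbc': from fail(16)=1 chase 'c': 1 ⇒ 2;  out={6}∪out(2)={0,6}
  fail(7) 'baab': from fail(6)=4 chase 'b': 4→3→0 ⇒ 1;  out=∅∪out(1)=∅
  fail(10) 'baaa': from fail(6)=4 chase 'a': 4→3 ⇒ 4;  out=∅∪out(4)={1,3}
  fail(13) 'bcca': from fail(12)=0 chase 'a': 0 ⇒ 3;  out=∅∪out(3)={3}
  fail(8) 'baabb': from fail(7)=1 chase 'b': 1 ⇒ 16;  out=∅∪out(16)=∅
  fail(11) 'baaab': from fail(10)=4 chase 'b': 4→3→0 ⇒ 1;  out={4}∪out(1)={4}
  fail(14) 'bccab': from fail(13)=3 chase 'b': 3→0 ⇒ 1;  out=∅∪out(1)=∅
  fail(9) 'baabbc': from fail(8)=16 chase 'c': 16 ⇒ 17;  out={2}∪out(17)={0,2,6}
  fail(15) 'bccabc': from fail(14)=1 chase 'c': 1 ⇒ 2;  out={5}∪out(2)={0,5}

Run:
[0] read 'a'  n0⇒n3  → match P3@[0:0]
[1] read 'a'  n3⇒n4  → match P1@[0:1],P3@[1:1]
[2] read 'c'  n4⇒n0 (fail-walked)
[3] read 'a'  n0⇒n3  → match P3@[3:3]
[4] read 'a'  n3⇒n4  → match P1@[3:4],P3@[4:4]
[5] read 'a'  n4⇒n4 (fail-walked)  → match P1@[4:5],P3@[5:5]
[6] read 'b'  n4⇒n1 (fail-walked)
[7] read 'a'  n1⇒n5  → match P3@[7:7]
[8] read 'a'  n5⇒n6  → match P1@[7:8],P3@[8:8]
[9] read 'b'  n6⇒n7
[10] read 'b'  n7⇒n8
[11] read 'c'  n8⇒n9  → match P0@[10:11],P2@[6:11],P6@[9:11]
[12] read 'a'  n9⇒n3 (fail-walked)  → match P3@[12:12]
[13] read 'b'  n3⇒n1 (fail-walked)
[14] read 'b'  n1⇒n16
[15] read 'c'  n16⇒n17  → match P0@[14:15],P6@[13:15]
[16] read 'c'  n17⇒n12 (fail-walked)
[17] read 'a'  n12⇒n13  → match P3@[17:17]
[18] read 'b'  n13⇒n14
[19] read 'c'  n14⇒n15  → match P0@[18:19],P5@[14:19]
[20] read 'a'  n15⇒n3 (fail-walked)  → match P3@[20:20]
[21] read 'a'  n3⇒n4  → match P1@[20:21],P3@[21:21]
[22] read 'a'  n4⇒n4 (fail-walked)  → match P1@[21:22],P3@[22:22]
[23] read 'a'  n4⇒n4 (fail-walked)  → match P1@[22:23],P3@[23:23]
[24] read 'a'  n4⇒n4 (fail-walked)  → match P1@[23:24],P3@[24:24]
[25] read 'c'  n4⇒n0 (fail-walked)
[26] read 'b'  n0⇒n1
[27] read 'c'  n1⇒n2  → match P0@[26:27]
[28] read 'a'  n2⇒n3 (fail-walked)  → match P3@[28:28]
[29] read 'b'  n3⇒n1 (fail-walked)
[30] read 'c'  n1⇒n2  → match P0@[29:30]
[31] read 'c'  n2⇒n12
[32] read 'b'  n12⇒n1 (fail-walked)
[33] read 'c'  n1⇒n2  → match P0@[32:33]
[34] read 'b'  n2⇒n1 (fail-walked)
[35] read 'b'  n1⇒n16
[36] read 'c'  n16⇒n17  → match P0@[35:36],P6@[34:36]
[37] read 'b'  n17⇒n1 (fail-walked)
[38] read 'a'  n1⇒n5  → match P3@[38:38]
[39] read 'a'  n5⇒n6  → match P1@[38:39],P3@[39:39]
[40] read 'a'  n6⇒n10  → match P1@[39:40],P3@[40:40]
[41] read 'b'  n10⇒n11  → match P4@[37:41]
[42] read 'b'  n11⇒n16 (fail-walked)
[43] read 'c'  n16⇒n17  → match P0@[42:43],P6@[41:43]
[44] read 'b'  n17⇒n1 (fail-walked)
[45] read 'c'  n1⇒n2  → match P0@[44:45]

All matches (sorted): [[0,3],[1,1],[1,3],[3,3],[4,1],[4,3],[5,1],[5,3],[7,3],[8,1],[8,3],[11,0],[11,2],[11,6],[12,3],[15,0],[15,6],[17,3],[19,0],[19,5],[20,3],[21,1],[21,3],[22,1],[22,3],[23,1],[23,3],[24,1],[24,3],[27,0],[28,3],[30,0],[33,0],[36,0],[36,6],[38,3],[39,1],[39,3],[40,1],[40,3],[41,4],[43,0],[43,6],[45,0]]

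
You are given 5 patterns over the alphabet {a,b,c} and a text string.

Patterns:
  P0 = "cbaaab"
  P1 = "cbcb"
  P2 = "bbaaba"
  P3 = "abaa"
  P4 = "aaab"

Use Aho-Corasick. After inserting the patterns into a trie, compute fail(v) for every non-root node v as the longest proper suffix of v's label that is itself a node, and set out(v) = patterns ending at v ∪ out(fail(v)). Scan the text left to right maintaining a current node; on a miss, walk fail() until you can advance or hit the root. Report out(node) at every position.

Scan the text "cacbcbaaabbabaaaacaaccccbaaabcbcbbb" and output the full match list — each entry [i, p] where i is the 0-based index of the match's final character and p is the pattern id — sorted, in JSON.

Construct AC machine:
Trie nodes:
  n0 'ε': a→15 b→9 c→1
  n1 'c': b→2
  n2 'cb': a→3 c→7
  n3 'cba': a→4
  n4 'cbaa': a→5
  n5 'cbaaa': b→6
  n6 'cbaaab': ·  ←P0
  n7 'cbc': b→8
  n8 'cbcb': ·  ←P1
  n9 'b': b→10
  n10 'bb': a→11
  n11 'bba': a→12
  n12 'bbaa': b→13
  n13 'bbaab': a→14
  n14 'bbaaba': ·  ←P2
  n15 'a': a→19 b→16
  n16 'ab': a→17
  n17 'aba': a→18
  n18 'abaa': ·  ←P3
  n19 'aa': a→20
  n20 'aaa': b→21
  n21 'aaab': ·  ←P4

Failure links (BFS by depth):
  fail(1) 'c': from fail(0)=0 chase 'c': 0 ⇒ 0;  out=∅∪out(0)=∅
  fail(9) 'b': from fail(0)=0 chase 'b': 0 ⇒ 0;  out=∅∪out(0)=∅
  fail(15) 'a': from fail(0)=0 chase 'a': 0 ⇒ 0;  out=∅∪out(0)=∅
  fail(2) 'cb': from fail(1)=0 chase 'b': 0 ⇒ 9;  out=∅∪out(9)=∅
  fail(10) 'bb': from fail(9)=0 chase 'b': 0 ⇒ 9;  out=∅∪out(9)=∅
  fail(16) 'ab': from fail(15)=0 chase 'b': 0 ⇒ 9;  out=∅∪out(9)=∅
  fail(19) 'aa': from fail(15)=0 chase 'a': 0 ⇒ 15;  out=∅∪out(15)=∅
  fail(3) 'cba': from fail(2)=9 chase 'a': 9→0 ⇒ 15;  out=∅∪out(15)=∅
  fail(7) 'cbc': from fail(2)=9 chase 'c': 9→0 ⇒ 1;  out=∅∪out(1)=∅
  fail(11) 'bba': from fail(10)=9 chase 'a': 9→0 ⇒ 15;  out=∅∪out(15)=∅
  fail(17) 'aba': from fail(16)=9 chase 'a': 9→0 ⇒ 15;  out=∅∪out(15)=∅
  fail(20) 'aaa': from fail(19)=15 chase 'a': 15 ⇒ 19;  out=∅∪out(19)=∅
  fail(4) 'cbaa': from fail(3)=15 chase 'a': 15 ⇒ 19;  out=∅∪out(19)=∅
  fail(8) 'cbcb': from fail(7)=1 chase 'b': 1 ⇒ 2;  out={1}∪out(2)={1}
  fail(12) 'bbaa': from fail(11)=15 chase 'a': 15 ⇒ 19;  out=∅∪out(19)=∅
  fail(18) 'abaa': from fail(17)=15 chase 'a': 15 ⇒ 19;  out={3}∪out(19)={3}
  fail(21) 'aaab': from fail(20)=19 chase 'b': 19→15 ⇒ 16;  out={4}∪out(16)={4}
  fail(5) 'cbaaa': from fail(4)=19 chase 'a': 19 ⇒ 20;  out=∅∪out(20)=∅
  fail(13) 'bbaab': from fail(12)=19 chase 'b': 19→15 ⇒ 16;  out=∅∪out(16)=∅
  fail(6) 'cbaaab': from fail(5)=20 chase 'b': 20 ⇒ 21;  out={0}∪out(21)={0,4}
  fail(14) 'bbaaba': from fail(13)=16 chase 'a': 16 ⇒ 17;  out={2}∪out(17)={2}

Run:
i=0 'c': node 0→1
i=1 'a': node 1→15 (fail-walked)
i=2 'c': node 15→1 (fail-walked)
i=3 'b': node 1→2
i=4 'c': node 2→7
i=5 'b': node 7→8  emit P1@[2:5]
i=6 'a': node 8→3 (fail-walked)
i=7 'a': node 3→4
i=8 'a': node 4→5
i=9 'b': node 5→6  emit P0@[4:9],P4@[6:9]
i=10 'b': node 6→10 (fail-walked)
i=11 'a': node 10→11
i=12 'b': node 11→16 (fail-walked)
i=13 'a': node 16→17
i=14 'a': node 17→18  emit P3@[11:14]
i=15 'a': node 18→20 (fail-walked)
i=16 'a': node 20→20 (fail-walked)
i=17 'c': node 20→1 (fail-walked)
i=18 'a': node 1→15 (fail-walked)
i=19 'a': node 15→19
i=20 'c': node 19→1 (fail-walked)
i=21 'c': node 1→1 (fail-walked)
i=22 'c': node 1→1 (fail-walked)
i=23 'c': node 1→1 (fail-walked)
i=24 'b': node 1→2
i=25 'a': node 2→3
i=26 'a': node 3→4
i=27 'a': node 4→5
i=28 'b': node 5→6  emit P0@[23:28],P4@[25:28]
i=29 'c': node 6→1 (fail-walked)
i=30 'b': node 1→2
i=31 'c': node 2→7
i=32 'b': node 7→8  emit P1@[29:32]
i=33 'b': node 8→10 (fail-walked)
i=34 'b': node 10→10 (fail-walked)

Result: [[5,1],[9,0],[9,4],[14,3],[28,0],[28,4],[32,1]]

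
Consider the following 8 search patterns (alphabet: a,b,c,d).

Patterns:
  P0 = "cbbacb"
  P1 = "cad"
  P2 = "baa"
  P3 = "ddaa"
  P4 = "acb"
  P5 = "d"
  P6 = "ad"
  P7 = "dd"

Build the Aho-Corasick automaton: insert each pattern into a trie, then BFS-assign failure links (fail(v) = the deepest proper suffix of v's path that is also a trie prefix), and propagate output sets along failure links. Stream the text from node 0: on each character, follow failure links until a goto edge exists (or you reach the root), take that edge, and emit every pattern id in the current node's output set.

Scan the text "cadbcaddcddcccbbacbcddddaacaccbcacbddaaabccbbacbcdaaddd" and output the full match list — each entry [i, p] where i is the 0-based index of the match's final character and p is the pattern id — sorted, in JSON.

Build automaton:
Trie (insert patterns):
  0='ε' goto a→16 b→9 c→1 d→12
  1='c' goto a→7 b→2
  2='cb' goto b→3
  3='cbb' goto a→4
  4='cbba' goto c→5
  5='cbbac' goto b→6
  6='cbbacb' goto ·  [P0 ends]
  7='ca' goto d→8
  8='cad' goto ·  [P1 ends]
  9='b' goto a→10
  10='ba' goto a→11
  11='baa' goto ·  [P2 ends]
  12='d' goto d→13  [P5 ends]
  13='dd' goto a→14  [P7 ends]
  14='dda' goto a→15
  15='ddaa' goto ·  [P3 ends]
  16='a' goto c→17 d→19
  17='ac' goto b→18
  18='acb' goto ·  [P4 ends]
  19='ad' goto ·  [P6 ends]

BFS fail/out derivation:
  fail(1) 'c': from fail(0)=0 chase 'c': 0 ⇒ 0;  out=∅∪out(0)=∅
  fail(9) 'b': from fail(0)=0 chase 'b': 0 ⇒ 0;  out=∅∪out(0)=∅
  fail(12) 'd': from fail(0)=0 chase 'd': 0 ⇒ 0;  out={5}∪out(0)={5}
  fail(16) 'a': from fail(0)=0 chase 'a': 0 ⇒ 0;  out=∅∪out(0)=∅
  fail(2) 'cb': from fail(1)=0 chase 'b': 0 ⇒ 9;  out=∅∪out(9)=∅
  fail(7) 'ca': from fail(1)=0 chase 'a': 0 ⇒ 16;  out=∅∪out(16)=∅
  fail(10) 'ba': from fail(9)=0 chase 'a': 0 ⇒ 16;  out=∅∪out(16)=∅
  fail(13) 'dd': from fail(12)=0 chase 'd': 0 ⇒ 12;  out={7}∪out(12)={5,7}
  fail(17) 'ac': from fail(16)=0 chase 'c': 0 ⇒ 1;  out=∅∪out(1)=∅
  fail(19) 'ad': from fail(16)=0 chase 'd': 0 ⇒ 12;  out={6}∪out(12)={5,6}
  fail(3) 'cbb': from fail(2)=9 chase 'b': 9→0 ⇒ 9;  out=∅∪out(9)=∅
  fail(8) 'cad': from fail(7)=16 chase 'd': 16 ⇒ 19;  out={1}∪out(19)={1,5,6}
  fail(11) 'baa': from fail(10)=16 chase 'a': 16→0 ⇒ 16;  out={2}∪out(16)={2}
  fail(14) 'dda': from fail(13)=12 chase 'a': 12→0 ⇒ 16;  out=∅∪out(16)=∅
  fail(18) 'acb': from fail(17)=1 chase 'b': 1 ⇒ 2;  out={4}∪out(2)={4}
  fail(4) 'cbba': from fail(3)=9 chase 'a': 9 ⇒ 10;  out=∅∪out(10)=∅
  fail(15) 'ddaa': from fail(14)=16 chase 'a': 16→0 ⇒ 16;  out={3}∪out(16)={3}
  fail(5) 'cbbac': from fail(4)=10 chase 'c': 10→16 ⇒ 17;  out=∅∪out(17)=∅
  fail(6) 'cbbacb': from fail(5)=17 chase 'b': 17 ⇒ 18;  out={0}∪out(18)={0,4}

Scan:
pos 0 'c': at 1
pos 1 'a': at 7
pos 2 'd': at 8  → match P1@[0:2],P5@[2:2],P6@[1:2]
pos 3 'b': at 9 (via fail)
pos 4 'c': at 1 (via fail)
pos 5 'a': at 7
pos 6 'd': at 8  → match P1@[4:6],P5@[6:6],P6@[5:6]
pos 7 'd': at 13 (via fail)  → match P5@[7:7],P7@[6:7]
pos 8 'c': at 1 (via fail)
pos 9 'd': at 12 (via fail)  → match P5@[9:9]
pos 10 'd': at 13  → match P5@[10:10],P7@[9:10]
pos 11 'c': at 1 (via fail)
pos 12 'c': at 1 (via fail)
pos 13 'c': at 1 (via fail)
pos 14 'b': at 2
pos 15 'b': at 3
pos 16 'a': at 4
pos 17 'c': at 5
pos 18 'b': at 6  → match P0@[13:18],P4@[16:18]
pos 19 'c': at 1 (via fail)
pos 20 'd': at 12 (via fail)  → match P5@[20:20]
pos 21 'd': at 13  → match P5@[21:21],P7@[20:21]
pos 22 'd': at 13 (via fail)  → match P5@[22:22],P7@[21:22]
pos 23 'd': at 13 (via fail)  → match P5@[23:23],P7@[22:23]
pos 24 'a': at 14
pos 25 'a': at 15  → match P3@[22:25]
pos 26 'c': at 17 (via fail)
pos 27 'a': at 7 (via fail)
pos 28 'c': at 17 (via fail)
pos 29 'c': at 1 (via fail)
pos 30 'b': at 2
pos 31 'c': at 1 (via fail)
pos 32 'a': at 7
pos 33 'c': at 17 (via fail)
pos 34 'b': at 18  → match P4@[32:34]
pos 35 'd': at 12 (via fail)  → match P5@[35:35]
pos 36 'd': at 13  → match P5@[36:36],P7@[35:36]
pos 37 'a': at 14
pos 38 'a': at 15  → match P3@[35:38]
pos 39 'a': at 16 (via fail)
pos 40 'b': at 9 (via fail)
pos 41 'c': at 1 (via fail)
pos 42 'c': at 1 (via fail)
pos 43 'b': at 2
pos 44 'b': at 3
pos 45 'a': at 4
pos 46 'c': at 5
pos 47 'b': at 6  → match P0@[42:47],P4@[45:47]
pos 48 'c': at 1 (via fail)
pos 49 'd': at 12 (via fail)  → match P5@[49:49]
pos 50 'a': at 16 (via fail)
pos 51 'a': at 16 (via fail)
pos 52 'd': at 19  → match P5@[52:52],P6@[51:52]
pos 53 'd': at 13 (via fail)  → match P5@[53:53],P7@[52:53]
pos 54 'd': at 13 (via fail)  → match P5@[54:54],P7@[53:54]

Result: [[2,1],[2,5],[2,6],[6,1],[6,5],[6,6],[7,5],[7,7],[9,5],[10,5],[10,7],[18,0],[18,4],[20,5],[21,5],[21,7],[22,5],[22,7],[23,5],[23,7],[25,3],[34,4],[35,5],[36,5],[36,7],[38,3],[47,0],[47,4],[49,5],[52,5],[52,6],[53,5],[53,7],[54,5],[54,7]]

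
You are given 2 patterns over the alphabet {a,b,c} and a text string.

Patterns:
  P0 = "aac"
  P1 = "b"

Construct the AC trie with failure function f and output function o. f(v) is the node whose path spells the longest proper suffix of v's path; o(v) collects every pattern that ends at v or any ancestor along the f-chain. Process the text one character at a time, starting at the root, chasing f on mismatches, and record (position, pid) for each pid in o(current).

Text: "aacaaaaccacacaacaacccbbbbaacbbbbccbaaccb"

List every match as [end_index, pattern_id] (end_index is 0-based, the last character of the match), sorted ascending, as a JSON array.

Construct AC machine:
Trie nodes:
  0='ε' goto a→1 b→4
  1='a' goto a→2
  2='aa' goto c→3
  3='aac' goto ·  ←P0
  4='b' goto ·  ←P1

BFS fail/out derivation:
  n1('a'): parent n0 fail=0; on 'a' 0 → fail=0;  out ∅∪∅=∅
  n4('b'): parent n0 fail=0; on 'b' 0 → fail=0;  out {1}∪∅={1}
  n2('aa'): parent n1 fail=0; on 'a' 0 → fail=1;  out ∅∪∅=∅
  n3('aac'): parent n2 fail=1; on 'c' 1→0 → fail=0;  out {0}∪∅={0}

Text stream:
[0] read 'a'  n0⇒n1
[1] read 'a'  n1⇒n2
[2] read 'c'  n2⇒n3  → match P0@[0:2]
[3] read 'a'  n3⇒n1 ·f
[4] read 'a'  n1⇒n2
[5] read 'a'  n2⇒n2 ·f
[6] read 'a'  n2⇒n2 ·f
[7] read 'c'  n2⇒n3  → match P0@[5:7]
[8] read 'c'  n3⇒n0 ·f
[9] read 'a'  n0⇒n1
[10] read 'c'  n1⇒n0 ·f
[11] read 'a'  n0⇒n1
[12] read 'c'  n1⇒n0 ·f
[13] read 'a'  n0⇒n1
[14] read 'a'  n1⇒n2
[15] read 'c'  n2⇒n3  → match P0@[13:15]
[16] read 'a'  n3⇒n1 ·f
[17] read 'a'  n1⇒n2
[18] read 'c'  n2⇒n3  → match P0@[16:18]
[19] read 'c'  n3⇒n0 ·f
[20] read 'c'  n0⇒n0
[21] read 'b'  n0⇒n4  → match P1@[21:21]
[22] read 'b'  n4⇒n4 ·f  → match P1@[22:22]
[23] read 'b'  n4⇒n4 ·f  → match P1@[23:23]
[24] read 'b'  n4⇒n4 ·f  → match P1@[24:24]
[25] read 'a'  n4⇒n1 ·f
[26] read 'a'  n1⇒n2
[27] read 'c'  n2⇒n3  → match P0@[25:27]
[28] read 'b'  n3⇒n4 ·f  → match P1@[28:28]
[29] read 'b'  n4⇒n4 ·f  → match P1@[29:29]
[30] read 'b'  n4⇒n4 ·f  → match P1@[30:30]
[31] read 'b'  n4⇒n4 ·f  → match P1@[31:31]
[32] read 'c'  n4⇒n0 ·f
[33] read 'c'  n0⇒n0
[34] read 'b'  n0⇒n4  → match P1@[34:34]
[35] read 'a'  n4⇒n1 ·f
[36] read 'a'  n1⇒n2
[37] read 'c'  n2⇒n3  → match P0@[35:37]
[38] read 'c'  n3⇒n0 ·f
[39] read 'b'  n0⇒n4  → match P1@[39:39]

All matches (sorted): [[2,0],[7,0],[15,0],[18,0],[21,1],[22,1],[23,1],[24,1],[27,0],[28,1],[29,1],[30,1],[31,1],[34,1],[37,0],[39,1]]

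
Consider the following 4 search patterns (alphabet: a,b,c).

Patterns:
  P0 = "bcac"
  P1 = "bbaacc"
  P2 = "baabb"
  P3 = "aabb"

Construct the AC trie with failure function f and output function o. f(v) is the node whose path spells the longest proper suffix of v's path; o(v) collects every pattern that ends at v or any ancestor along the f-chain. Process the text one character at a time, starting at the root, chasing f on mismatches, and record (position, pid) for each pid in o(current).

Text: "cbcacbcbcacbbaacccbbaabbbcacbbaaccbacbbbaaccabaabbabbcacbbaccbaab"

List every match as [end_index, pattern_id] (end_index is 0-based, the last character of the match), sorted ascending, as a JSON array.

Build automaton:
Trie (insert patterns):
  0='ε' goto a→14 b→1
  1='b' goto a→10 b→5 c→2
  2='bc' goto a→3
  3='bca' goto c→4
  4='bcac' goto ·  ←P0
  5='bb' goto a→6
  6='bba' goto a→7
  7='bbaa' goto c→8
  8='bbaac' goto c→9
  9='bbaacc' goto ·  ←P1
  10='ba' goto a→11
  11='baa' goto b→12
  12='baab' goto b→13
  13='baabb' goto ·  ←P2
  14='a' goto a→15
  15='aa' goto b→16
  16='aab' goto b→17
  17='aabb' goto ·  ←P3

Failure links (BFS by depth):
  n1('b'): parent n0 fail=0; on 'b' 0 → fail=0;  out ∅∪∅=∅
  n14('a'): parent n0 fail=0; on 'a' 0 → fail=0;  out ∅∪∅=∅
  n2('bc'): parent n1 fail=0; on 'c' 0 → fail=0;  out ∅∪∅=∅
  n5('bb'): parent n1 fail=0; on 'b' 0 → fail=1;  out ∅∪∅=∅
  n10('ba'): parent n1 fail=0; on 'a' 0 → fail=14;  out ∅∪∅=∅
  n15('aa'): parent n14 fail=0; on 'a' 0 → fail=14;  out ∅∪∅=∅
  n3('bca'): parent n2 fail=0; on 'a' 0 → fail=14;  out ∅∪∅=∅
  n6('bba'): parent n5 fail=1; on 'a' 1 → fail=10;  out ∅∪∅=∅
  n11('baa'): parent n10 fail=14; on 'a' 14 → fail=15;  out ∅∪∅=∅
  n16('aab'): parent n15 fail=14; on 'b' 14→0 → fail=1;  out ∅∪∅=∅
  n4('bcac'): parent n3 fail=14; on 'c' 14→0 → fail=0;  out {0}∪∅={0}
  n7('bbaa'): parent n6 fail=10; on 'a' 10 → fail=11;  out ∅∪∅=∅
  n12('baab'): parent n11 fail=15; on 'b' 15 → fail=16;  out ∅∪∅=∅
  n17('aabb'): parent n16 fail=1; on 'b' 1 → fail=5;  out {3}∪∅={3}
  n8('bbaac'): parent n7 fail=11; on 'c' 11→15→14→0 → fail=0;  out ∅∪∅=∅
  n13('baabb'): parent n12 fail=16; on 'b' 16 → fail=17;  out {2}∪{3}={2,3}
  n9('bbaacc'): parent n8 fail=0; on 'c' 0 → fail=0;  out {1}∪∅={1}

Scan:
[0] read 'c'  n0⇒n0
[1] read 'b'  n0⇒n1
[2] read 'c'  n1⇒n2
[3] read 'a'  n2⇒n3
[4] read 'c'  n3⇒n4  ** P0@[1:4]
[5] read 'b'  n4⇒n1 (via fail)
[6] read 'c'  n1⇒n2
[7] read 'b'  n2⇒n1 (via fail)
[8] read 'c'  n1⇒n2
[9] read 'a'  n2⇒n3
[10] read 'c'  n3⇒n4  ** P0@[7:10]
[11] read 'b'  n4⇒n1 (via fail)
[12] read 'b'  n1⇒n5
[13] read 'a'  n5⇒n6
[14] read 'a'  n6⇒n7
[15] read 'c'  n7⇒n8
[16] read 'c'  n8⇒n9  ** P1@[11:16]
[17] read 'c'  n9⇒n0 (via fail)
[18] read 'b'  n0⇒n1
[19] read 'b'  n1⇒n5
[20] read 'a'  n5⇒n6
[21] read 'a'  n6⇒n7
[22] read 'b'  n7⇒n12 (via fail)
[23] read 'b'  n12⇒n13  ** P2@[19:23],P3@[20:23]
[24] read 'b'  n13⇒n5 (via fail)
[25] read 'c'  n5⇒n2 (via fail)
[26] read 'a'  n2⇒n3
[27] read 'c'  n3⇒n4  ** P0@[24:27]
[28] read 'b'  n4⇒n1 (via fail)
[29] read 'b'  n1⇒n5
[30] read 'a'  n5⇒n6
[31] read 'a'  n6⇒n7
[32] read 'c'  n7⇒n8
[33] read 'c'  n8⇒n9  ** P1@[28:33]
[34] read 'b'  n9⇒n1 (via fail)
[35] read 'a'  n1⇒n10
[36] read 'c'  n10⇒n0 (via fail)
[37] read 'b'  n0⇒n1
[38] read 'b'  n1⇒n5
[39] read 'b'  n5⇒n5 (via fail)
[40] read 'a'  n5⇒n6
[41] read 'a'  n6⇒n7
[42] read 'c'  n7⇒n8
[43] read 'c'  n8⇒n9  ** P1@[38:43]
[44] read 'a'  n9⇒n14 (via fail)
[45] read 'b'  n14⇒n1 (via fail)
[46] read 'a'  n1⇒n10
[47] read 'a'  n10⇒n11
[48] read 'b'  n11⇒n12
[49] read 'b'  n12⇒n13  ** P2@[45:49],P3@[46:49]
[50] read 'a'  n13⇒n6 (via fail)
[51] read 'b'  n6⇒n1 (via fail)
[52] read 'b'  n1⇒n5
[53] read 'c'  n5⇒n2 (via fail)
[54] read 'a'  n2⇒n3
[55] read 'c'  n3⇒n4  ** P0@[52:55]
[56] read 'b'  n4⇒n1 (via fail)
[57] read 'b'  n1⇒n5
[58] read 'a'  n5⇒n6
[59] read 'c'  n6⇒n0 (via fail)
[60] read 'c'  n0⇒n0
[61] read 'b'  n0⇒n1
[62] read 'a'  n1⇒n10
[63] read 'a'  n10⇒n11
[64] read 'b'  n11⇒n12

Result: [[4,0],[10,0],[16,1],[23,2],[23,3],[27,0],[33,1],[43,1],[49,2],[49,3],[55,0]]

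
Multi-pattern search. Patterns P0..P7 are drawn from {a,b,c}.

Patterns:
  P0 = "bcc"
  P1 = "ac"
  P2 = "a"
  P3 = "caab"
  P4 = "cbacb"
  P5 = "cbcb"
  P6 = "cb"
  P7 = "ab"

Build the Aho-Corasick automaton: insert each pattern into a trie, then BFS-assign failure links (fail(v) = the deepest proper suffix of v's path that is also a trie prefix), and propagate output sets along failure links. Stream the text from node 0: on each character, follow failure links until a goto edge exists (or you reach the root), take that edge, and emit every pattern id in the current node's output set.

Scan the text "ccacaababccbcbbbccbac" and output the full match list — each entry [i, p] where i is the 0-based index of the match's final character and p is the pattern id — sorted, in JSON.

Build automaton:
Trie nodes:
  n0 'ε': a→4 b→1 c→6
  n1 'b': c→2
  n2 'bc': c→3
  n3 'bcc': ·  ←P0
  n4 'a': b→16 c→5  ←P2
  n5 'ac': ·  ←P1
  n6 'c': a→7 b→10
  n7 'ca': a→8
  n8 'caa': b→9
  n9 'caab': ·  ←P3
  n10 'cb': a→11 c→14  ←P6
  n11 'cba': c→12
  n12 'cbac': b→13
  n13 'cbacb': ·  ←P4
  n14 'cbc': b→15
  n15 'cbcb': ·  ←P5
  n16 'ab': ·  ←P7

BFS fail/out derivation:
  n1('b'): parent n0 fail=0; on 'b' 0 → fail=0;  out ∅∪∅=∅
  n4('a'): parent n0 fail=0; on 'a' 0 → fail=0;  out {2}∪∅={2}
  n6('c'): parent n0 fail=0; on 'c' 0 → fail=0;  out ∅∪∅=∅
  n2('bc'): parent n1 fail=0; on 'c' 0 → fail=6;  out ∅∪∅=∅
  n5('ac'): parent n4 fail=0; on 'c' 0 → fail=6;  out {1}∪∅={1}
  n7('ca'): parent n6 fail=0; on 'a' 0 → fail=4;  out ∅∪{2}={2}
  n10('cb'): parent n6 fail=0; on 'b' 0 → fail=1;  out {6}∪∅={6}
  n16('ab'): parent n4 fail=0; on 'b' 0 → fail=1;  out {7}∪∅={7}
  n3('bcc'): parent n2 fail=6; on 'c' 6→0 → fail=6;  out {0}∪∅={0}
  n8('caa'): parent n7 fail=4; on 'a' 4→0 → fail=4;  out ∅∪{2}={2}
  n11('cba'): parent n10 fail=1; on 'a' 1→0 → fail=4;  out ∅∪{2}={2}
  n14('cbc'): parent n10 fail=1; on 'c' 1 → fail=2;  out ∅∪∅=∅
  n9('caab'): parent n8 fail=4; on 'b' 4 → fail=16;  out {3}∪{7}={3,7}
  n12('cbac'): parent n11 fail=4; on 'c' 4 → fail=5;  out ∅∪{1}={1}
  n15('cbcb'): parent n14 fail=2; on 'b' 2→6 → fail=10;  out {5}∪{6}={5,6}
  n13('cbacb'): parent n12 fail=5; on 'b' 5→6 → fail=10;  out {4}∪{6}={4,6}

Text stream:
i=0 'c': node 0→6
i=1 'c': node 6→6 (fail-walked)
i=2 'a': node 6→7  ** P2@[2:2]
i=3 'c': node 7→5 (fail-walked)  ** P1@[2:3]
i=4 'a': node 5→7 (fail-walked)  ** P2@[4:4]
i=5 'a': node 7→8  ** P2@[5:5]
i=6 'b': node 8→9  ** P3@[3:6],P7@[5:6]
i=7 'a': node 9→4 (fail-walked)  ** P2@[7:7]
i=8 'b': node 4→16  ** P7@[7:8]
i=9 'c': node 16→2 (fail-walked)
i=10 'c': node 2→3  ** P0@[8:10]
i=11 'b': node 3→10 (fail-walked)  ** P6@[10:11]
i=12 'c': node 10→14
i=13 'b': node 14→15  ** P5@[10:13],P6@[12:13]
i=14 'b': node 15→1 (fail-walked)
i=15 'b': node 1→1 (fail-walked)
i=16 'c': node 1→2
i=17 'c': node 2→3  ** P0@[15:17]
i=18 'b': node 3→10 (fail-walked)  ** P6@[17:18]
i=19 'a': node 10→11  ** P2@[19:19]
i=20 'c': node 11→12  ** P1@[19:20]

Result: [[2,2],[3,1],[4,2],[5,2],[6,3],[6,7],[7,2],[8,7],[10,0],[11,6],[13,5],[13,6],[17,0],[18,6],[19,2],[20,1]]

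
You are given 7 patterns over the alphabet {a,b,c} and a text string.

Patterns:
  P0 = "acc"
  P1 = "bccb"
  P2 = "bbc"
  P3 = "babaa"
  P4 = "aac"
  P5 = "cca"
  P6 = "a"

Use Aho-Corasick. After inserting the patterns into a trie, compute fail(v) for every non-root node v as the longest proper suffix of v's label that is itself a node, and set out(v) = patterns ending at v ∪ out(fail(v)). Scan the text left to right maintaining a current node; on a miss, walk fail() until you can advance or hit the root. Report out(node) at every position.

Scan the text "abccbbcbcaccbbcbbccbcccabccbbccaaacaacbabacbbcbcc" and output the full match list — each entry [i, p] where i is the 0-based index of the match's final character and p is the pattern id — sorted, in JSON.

Construct AC machine:
Trie (insert patterns):
  n0 'ε': a→1 b→4 c→16
  n1 'a': a→14 c→2  ←P6
  n2 'ac': c→3
  n3 'acc': ·  ←P0
  n4 'b': a→10 b→8 c→5
  n5 'bc': c→6
  n6 'bcc': b→7
  n7 'bccb': ·  ←P1
  n8 'bb': c→9
  n9 'bbc': ·  ←P2
  n10 'ba': b→11
  n11 'bab': a→12
  n12 'baba': a→13
  n13 'babaa': ·  ←P3
  n14 'aa': c→15
  n15 'aac': ·  ←P4
  n16 'c': c→17
  n17 'cc': a→18
  n18 'cca': ·  ←P5

Failure links (BFS by depth):
  fail(1) 'a': from fail(0)=0 chase 'a': 0 ⇒ 0;  out={6}∪out(0)={6}
  fail(4) 'b': from fail(0)=0 chase 'b': 0 ⇒ 0;  out=∅∪out(0)=∅
  fail(16) 'c': from fail(0)=0 chase 'c': 0 ⇒ 0;  out=∅∪out(0)=∅
  fail(2) 'ac': from fail(1)=0 chase 'c': 0 ⇒ 16;  out=∅∪out(16)=∅
  fail(5) 'bc': from fail(4)=0 chase 'c': 0 ⇒ 16;  out=∅∪out(16)=∅
  fail(8) 'bb': from fail(4)=0 chase 'b': 0 ⇒ 4;  out=∅∪out(4)=∅
  fail(10) 'ba': from fail(4)=0 chase 'a': 0 ⇒ 1;  out=∅∪out(1)={6}
  fail(14) 'aa': from fail(1)=0 chase 'a': 0 ⇒ 1;  out=∅∪out(1)={6}
  fail(17) 'cc': from fail(16)=0 chase 'c': 0 ⇒ 16;  out=∅∪out(16)=∅
  fail(3) 'acc': from fail(2)=16 chase 'c': 16 ⇒ 17;  out={0}∪out(17)={0}
  fail(6) 'bcc': from fail(5)=16 chase 'c': 16 ⇒ 17;  out=∅∪out(17)=∅
  fail(9) 'bbc': from fail(8)=4 chase 'c': 4 ⇒ 5;  out={2}∪out(5)={2}
  fail(11) 'bab': from fail(10)=1 chase 'b': 1→0 ⇒ 4;  out=∅∪out(4)=∅
  fail(15) 'aac': from fail(14)=1 chase 'c': 1 ⇒ 2;  out={4}∪out(2)={4}
  fail(18) 'cca': from fail(17)=16 chase 'a': 16→0 ⇒ 1;  out={5}∪out(1)={5,6}
  fail(7) 'bccb': from fail(6)=17 chase 'b': 17→16→0 ⇒ 4;  out={1}∪out(4)={1}
  fail(12) 'baba': from fail(11)=4 chase 'a': 4 ⇒ 10;  out=∅∪out(10)={6}
  fail(13) 'babaa': from fail(12)=10 chase 'a': 10→1 ⇒ 14;  out={3}∪out(14)={3,6}

Run:
i=0 'a': node 0→1  → match P6@[0:0]
i=1 'b': node 1→4 ·f
i=2 'c': node 4→5
i=3 'c': node 5→6
i=4 'b': node 6→7  → match P1@[1:4]
i=5 'b': node 7→8 ·f
i=6 'c': node 8→9  → match P2@[4:6]
i=7 'b': node 9→4 ·f
i=8 'c': node 4→5
i=9 'a': node 5→1 ·f  → match P6@[9:9]
i=10 'c': node 1→2
i=11 'c': node 2→3  → match P0@[9:11]
i=12 'b': node 3→4 ·f
i=13 'b': node 4→8
i=14 'c': node 8→9  → match P2@[12:14]
i=15 'b': node 9→4 ·f
i=16 'b': node 4→8
i=17 'c': node 8→9  → match P2@[15:17]
i=18 'c': node 9→6 ·f
i=19 'b': node 6→7  → match P1@[16:19]
i=20 'c': node 7→5 ·f
i=21 'c': node 5→6
i=22 'c': node 6→17 ·f
i=23 'a': node 17→18  → match P5@[21:23],P6@[23:23]
i=24 'b': node 18→4 ·f
i=25 'c': node 4→5
i=26 'c': node 5→6
i=27 'b': node 6→7  → match P1@[24:27]
i=28 'b': node 7→8 ·f
i=29 'c': node 8→9  → match P2@[27:29]
i=30 'c': node 9→6 ·f
i=31 'a': node 6→18 ·f  → match P5@[29:31],P6@[31:31]
i=32 'a': node 18→14 ·f  → match P6@[32:32]
i=33 'a': node 14→14 ·f  → match P6@[33:33]
i=34 'c': node 14→15  → match P4@[32:34]
i=35 'a': node 15→1 ·f  → match P6@[35:35]
i=36 'a': node 1→14  → match P6@[36:36]
i=37 'c': node 14→15  → match P4@[35:37]
i=38 'b': node 15→4 ·f
i=39 'a': node 4→10  → match P6@[39:39]
i=40 'b': node 10→11
i=41 'a': node 11→12  → match P6@[41:41]
i=42 'c': node 12→2 ·f
i=43 'b': node 2→4 ·f
i=44 'b': node 4→8
i=45 'c': node 8→9  → match P2@[43:45]
i=46 'b': node 9→4 ·f
i=47 'c': node 4→5
i=48 'c': node 5→6

Matches: [[0,6],[4,1],[6,2],[9,6],[11,0],[14,2],[17,2],[19,1],[23,5],[23,6],[27,1],[29,2],[31,5],[31,6],[32,6],[33,6],[34,4],[35,6],[36,6],[37,4],[39,6],[41,6],[45,2]]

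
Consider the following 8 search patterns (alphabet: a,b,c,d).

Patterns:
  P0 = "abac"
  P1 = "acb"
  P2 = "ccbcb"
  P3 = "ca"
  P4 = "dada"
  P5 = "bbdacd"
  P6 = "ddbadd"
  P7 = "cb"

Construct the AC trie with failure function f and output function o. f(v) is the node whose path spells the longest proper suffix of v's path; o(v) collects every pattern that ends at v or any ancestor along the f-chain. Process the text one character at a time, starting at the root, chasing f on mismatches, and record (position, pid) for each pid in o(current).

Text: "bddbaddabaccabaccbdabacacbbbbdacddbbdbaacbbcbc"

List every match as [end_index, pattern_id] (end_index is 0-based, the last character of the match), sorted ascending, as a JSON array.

Construct AC machine:
Trie nodes:
  n0 'ε': a→1 b→17 c→7 d→13
  n1 'a': b→2 c→5
  n2 'ab': a→3
  n3 'aba': c→4
  n4 'abac': ·  [P0 ends]
  n5 'ac': b→6
  n6 'acb': ·  [P1 ends]
  n7 'c': a→12 b→28 c→8
  n8 'cc': b→9
  n9 'ccb': c→10
  n10 'ccbc': b→11
  n11 'ccbcb': ·  [P2 ends]
  n12 'ca': ·  [P3 ends]
  n13 'd': a→14 d→23
  n14 'da': d→15
  n15 'dad': a→16
  n16 'dada': ·  [P4 ends]
  n17 'b': b→18
  n18 'bb': d→19
  n19 'bbd': a→20
  n20 'bbda': c→21
  n21 'bbdac': d→22
  n22 'bbdacd': ·  [P5 ends]
  n23 'dd': b→24
  n24 'ddb': a→25
  n25 'ddba': d→26
  n26 'ddbad': d→27
  n27 'ddbadd': ·  [P6 ends]
  n28 'cb': ·  [P7 ends]

Failure links (BFS by depth):
  n1('a'): parent n0 fail=0; on 'a' 0 → fail=0;  out ∅∪∅=∅
  n7('c'): parent n0 fail=0; on 'c' 0 → fail=0;  out ∅∪∅=∅
  n13('d'): parent n0 fail=0; on 'd' 0 → fail=0;  out ∅∪∅=∅
  n17('b'): parent n0 fail=0; on 'b' 0 → fail=0;  out ∅∪∅=∅
  n2('ab'): parent n1 fail=0; on 'b' 0 → fail=17;  out ∅∪∅=∅
  n5('ac'): parent n1 fail=0; on 'c' 0 → fail=7;  out ∅∪∅=∅
  n8('cc'): parent n7 fail=0; on 'c' 0 → fail=7;  out ∅∪∅=∅
  n12('ca'): parent n7 fail=0; on 'a' 0 → fail=1;  out {3}∪∅={3}
  n14('da'): parent n13 fail=0; on 'a' 0 → fail=1;  out ∅∪∅=∅
  n18('bb'): parent n17 fail=0; on 'b' 0 → fail=17;  out ∅∪∅=∅
  n23('dd'): parent n13 fail=0; on 'd' 0 → fail=13;  out ∅∪∅=∅
  n28('cb'): parent n7 fail=0; on 'b' 0 → fail=17;  out {7}∪∅={7}
  n3('aba'): parent n2 fail=17; on 'a' 17→0 → fail=1;  out ∅∪∅=∅
  n6('acb'): parent n5 fail=7; on 'b' 7 → fail=28;  out {1}∪{7}={1,7}
  n9('ccb'): parent n8 fail=7; on 'b' 7 → fail=28;  out ∅∪{7}={7}
  n15('dad'): parent n14 fail=1; on 'd' 1→0 → fail=13;  out ∅∪∅=∅
  n19('bbd'): parent n18 fail=17; on 'd' 17→0 → fail=13;  out ∅∪∅=∅
  n24('ddb'): parent n23 fail=13; on 'b' 13→0 → fail=17;  out ∅∪∅=∅
  n4('abac'): parent n3 fail=1; on 'c' 1 → fail=5;  out {0}∪∅={0}
  n10('ccbc'): parent n9 fail=28; on 'c' 28→17→0 → fail=7;  out ∅∪∅=∅
  n16('dada'): parent n15 fail=13; on 'a' 13 → fail=14;  out {4}∪∅={4}
  n20('bbda'): parent n19 fail=13; on 'a' 13 → fail=14;  out ∅∪∅=∅
  n25('ddba'): parent n24 fail=17; on 'a' 17→0 → fail=1;  out ∅∪∅=∅
  n11('ccbcb'): parent n10 fail=7; on 'b' 7 → fail=28;  out {2}∪{7}={2,7}
  n21('bbdac'): parent n20 fail=14; on 'c' 14→1 → fail=5;  out ∅∪∅=∅
  n26('ddbad'): parent n25 fail=1; on 'd' 1→0 → fail=13;  out ∅∪∅=∅
  n22('bbdacd'): parent n21 fail=5; on 'd' 5→7→0 → fail=13;  out {5}∪∅={5}
  n27('ddbadd'): parent n26 fail=13; on 'd' 13 → fail=23;  out {6}∪∅={6}

Text stream:
i=0 'b': node 0→17
i=1 'd': node 17→13 ·f
i=2 'd': node 13→23
i=3 'b': node 23→24
i=4 'a': node 24→25
i=5 'd': node 25→26
i=6 'd': node 26→27  ** P6@[1:6]
i=7 'a': node 27→14 ·f
i=8 'b': node 14→2 ·f
i=9 'a': node 2→3
i=10 'c': node 3→4  ** P0@[7:10]
i=11 'c': node 4→8 ·f
i=12 'a': node 8→12 ·f  ** P3@[11:12]
i=13 'b': node 12→2 ·f
i=14 'a': node 2→3
i=15 'c': node 3→4  ** P0@[12:15]
i=16 'c': node 4→8 ·f
i=17 'b': node 8→9  ** P7@[16:17]
i=18 'd': node 9→13 ·f
i=19 'a': node 13→14
i=20 'b': node 14→2 ·f
i=21 'a': node 2→3
i=22 'c': node 3→4  ** P0@[19:22]
i=23 'a': node 4→12 ·f  ** P3@[22:23]
i=24 'c': node 12→5 ·f
i=25 'b': node 5→6  ** P1@[23:25],P7@[24:25]
i=26 'b': node 6→18 ·f
i=27 'b': node 18→18 ·f
i=28 'b': node 18→18 ·f
i=29 'd': node 18→19
i=30 'a': node 19→20
i=31 'c': node 20→21
i=32 'd': node 21→22  ** P5@[27:32]
i=33 'd': node 22→23 ·f
i=34 'b': node 23→24
i=35 'b': node 24→18 ·f
i=36 'd': node 18→19
i=37 'b': node 19→17 ·f
i=38 'a': node 17→1 ·f
i=39 'a': node 1→1 ·f
i=40 'c': node 1→5
i=41 'b': node 5→6  ** P1@[39:41],P7@[40:41]
i=42 'b': node 6→18 ·f
i=43 'c': node 18→7 ·f
i=44 'b': node 7→28  ** P7@[43:44]
i=45 'c': node 28→7 ·f

All matches (sorted): [[6,6],[10,0],[12,3],[15,0],[17,7],[22,0],[23,3],[25,1],[25,7],[32,5],[41,1],[41,7],[44,7]]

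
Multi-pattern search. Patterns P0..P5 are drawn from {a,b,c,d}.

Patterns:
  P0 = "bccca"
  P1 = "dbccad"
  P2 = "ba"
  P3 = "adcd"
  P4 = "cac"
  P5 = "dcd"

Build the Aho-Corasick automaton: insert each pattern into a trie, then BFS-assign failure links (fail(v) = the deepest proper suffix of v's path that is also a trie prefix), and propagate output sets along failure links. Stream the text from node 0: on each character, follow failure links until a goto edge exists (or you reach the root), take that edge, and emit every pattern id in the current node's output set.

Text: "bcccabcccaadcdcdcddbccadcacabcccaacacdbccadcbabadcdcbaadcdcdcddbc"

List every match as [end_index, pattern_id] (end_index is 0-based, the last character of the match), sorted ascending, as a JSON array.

Build automaton:
Trie nodes:
  0='ε' goto a→13 b→1 c→17 d→6
  1='b' goto a→12 c→2
  2='bc' goto c→3
  3='bcc' goto c→4
  4='bccc' goto a→5
  5='bccca' goto ·  ←P0
  6='d' goto b→7 c→20
  7='db' goto c→8
  8='dbc' goto c→9
  9='dbcc' goto a→10
  10='dbcca' goto d→11
  11='dbccad' goto ·  ←P1
  12='ba' goto ·  ←P2
  13='a' goto d→14
  14='ad' goto c→15
  15='adc' goto d→16
  16='adcd' goto ·  ←P3
  17='c' goto a→18
  18='ca' goto c→19
  19='cac' goto ·  ←P4
  20='dc' goto d→21
  21='dcd' goto ·  ←P5

BFS fail/out derivation:
  fail(1) 'b': from fail(0)=0 chase 'b': 0 ⇒ 0;  out=∅∪out(0)=∅
  fail(6) 'd': from fail(0)=0 chase 'd': 0 ⇒ 0;  out=∅∪out(0)=∅
  fail(13) 'a': from fail(0)=0 chase 'a': 0 ⇒ 0;  out=∅∪out(0)=∅
  fail(17) 'c': from fail(0)=0 chase 'c': 0 ⇒ 0;  out=∅∪out(0)=∅
  fail(2) 'bc': from fail(1)=0 chase 'c': 0 ⇒ 17;  out=∅∪out(17)=∅
  fail(7) 'db': from fail(6)=0 chase 'b': 0 ⇒ 1;  out=∅∪out(1)=∅
  fail(12) 'ba': from fail(1)=0 chase 'a': 0 ⇒ 13;  out={2}∪out(13)={2}
  fail(14) 'ad': from fail(13)=0 chase 'd': 0 ⇒ 6;  out=∅∪out(6)=∅
  fail(18) 'ca': from fail(17)=0 chase 'a': 0 ⇒ 13;  out=∅∪out(13)=∅
  fail(20) 'dc': from fail(6)=0 chase 'c': 0 ⇒ 17;  out=∅∪out(17)=∅
  fail(3) 'bcc': from fail(2)=17 chase 'c': 17→0 ⇒ 17;  out=∅∪out(17)=∅
  fail(8) 'dbc': from fail(7)=1 chase 'c': 1 ⇒ 2;  out=∅∪out(2)=∅
  fail(15) 'adc': from fail(14)=6 chase 'c': 6 ⇒ 20;  out=∅∪out(20)=∅
  fail(19) 'cac': from fail(18)=13 chase 'c': 13→0 ⇒ 17;  out={4}∪out(17)={4}
  fail(21) 'dcd': from fail(20)=17 chase 'd': 17→0 ⇒ 6;  out={5}∪out(6)={5}
  fail(4) 'bccc': from fail(3)=17 chase 'c': 17→0 ⇒ 17;  out=∅∪out(17)=∅
  fail(9) 'dbcc': from fail(8)=2 chase 'c': 2 ⇒ 3;  out=∅∪out(3)=∅
  fail(16) 'adcd': from fail(15)=20 chase 'd': 20 ⇒ 21;  out={3}∪out(21)={3,5}
  fail(5) 'bccca': from fail(4)=17 chase 'a': 17 ⇒ 18;  out={0}∪out(18)={0}
  fail(10) 'dbcca': from fail(9)=3 chase 'a': 3→17 ⇒ 18;  out=∅∪out(18)=∅
  fail(11) 'dbccad': from fail(10)=18 chase 'd': 18→13 ⇒ 14;  out={1}∪out(14)={1}

Text stream:
[0] read 'b'  n0⇒n1
[1] read 'c'  n1⇒n2
[2] read 'c'  n2⇒n3
[3] read 'c'  n3⇒n4
[4] read 'a'  n4⇒n5  emit P0@[0:4]
[5] read 'b'  n5⇒n1 (fail-walked)
[6] read 'c'  n1⇒n2
[7] read 'c'  n2⇒n3
[8] read 'c'  n3⇒n4
[9] read 'a'  n4⇒n5  emit P0@[5:9]
[10] read 'a'  n5⇒n13 (fail-walked)
[11] read 'd'  n13⇒n14
[12] read 'c'  n14⇒n15
[13] read 'd'  n15⇒n16  emit P3@[10:13],P5@[11:13]
[14] read 'c'  n16⇒n20 (fail-walked)
[15] read 'd'  n20⇒n21  emit P5@[13:15]
[16] read 'c'  n21⇒n20 (fail-walked)
[17] read 'd'  n20⇒n21  emit P5@[15:17]
[18] read 'd'  n21⇒n6 (fail-walked)
[19] read 'b'  n6⇒n7
[20] read 'c'  n7⇒n8
[21] read 'c'  n8⇒n9
[22] read 'a'  n9⇒n10
[23] read 'd'  n10⇒n11  emit P1@[18:23]
[24] read 'c'  n11⇒n15 (fail-walked)
[25] read 'a'  n15⇒n18 (fail-walked)
[26] read 'c'  n18⇒n19  emit P4@[24:26]
[27] read 'a'  n19⇒n18 (fail-walked)
[28] read 'b'  n18⇒n1 (fail-walked)
[29] read 'c'  n1⇒n2
[30] read 'c'  n2⇒n3
[31] read 'c'  n3⇒n4
[32] read 'a'  n4⇒n5  emit P0@[28:32]
[33] read 'a'  n5⇒n13 (fail-walked)
[34] read 'c'  n13⇒n17 (fail-walked)
[35] read 'a'  n17⇒n18
[36] read 'c'  n18⇒n19  emit P4@[34:36]
[37] read 'd'  n19⇒n6 (fail-walked)
[38] read 'b'  n6⇒n7
[39] read 'c'  n7⇒n8
[40] read 'c'  n8⇒n9
[41] read 'a'  n9⇒n10
[42] read 'd'  n10⇒n11  emit P1@[37:42]
[43] read 'c'  n11⇒n15 (fail-walked)
[44] read 'b'  n15⇒n1 (fail-walked)
[45] read 'a'  n1⇒n12  emit P2@[44:45]
[46] read 'b'  n12⇒n1 (fail-walked)
[47] read 'a'  n1⇒n12  emit P2@[46:47]
[48] read 'd'  n12⇒n14 (fail-walked)
[49] read 'c'  n14⇒n15
[50] read 'd'  n15⇒n16  emit P3@[47:50],P5@[48:50]
[51] read 'c'  n16⇒n20 (fail-walked)
[52] read 'b'  n20⇒n1 (fail-walked)
[53] read 'a'  n1⇒n12  emit P2@[52:53]
[54] read 'a'  n12⇒n13 (fail-walked)
[55] read 'd'  n13⇒n14
[56] read 'c'  n14⇒n15
[57] read 'd'  n15⇒n16  emit P3@[54:57],P5@[55:57]
[58] read 'c'  n16⇒n20 (fail-walked)
[59] read 'd'  n20⇒n21  emit P5@[57:59]
[60] read 'c'  n21⇒n20 (fail-walked)
[61] read 'd'  n20⇒n21  emit P5@[59:61]
[62] read 'd'  n21⇒n6 (fail-walked)
[63] read 'b'  n6⇒n7
[64] read 'c'  n7⇒n8

Matches: [[4,0],[9,0],[13,3],[13,5],[15,5],[17,5],[23,1],[26,4],[32,0],[36,4],[42,1],[45,2],[47,2],[50,3],[50,5],[53,2],[57,3],[57,5],[59,5],[61,5]]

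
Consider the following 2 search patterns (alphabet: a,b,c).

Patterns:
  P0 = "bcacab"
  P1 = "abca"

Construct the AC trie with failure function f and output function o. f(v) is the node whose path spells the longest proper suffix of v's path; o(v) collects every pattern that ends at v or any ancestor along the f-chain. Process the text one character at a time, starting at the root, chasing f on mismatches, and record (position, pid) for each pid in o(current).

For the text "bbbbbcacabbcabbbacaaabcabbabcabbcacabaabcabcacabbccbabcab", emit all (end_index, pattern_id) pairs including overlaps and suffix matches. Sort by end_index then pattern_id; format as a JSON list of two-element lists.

Construct AC machine:
Trie nodes:
  n0 'ε': a→7 b→1
  n1 'b': c→2
  n2 'bc': a→3
  n3 'bca': c→4
  n4 'bcac': a→5
  n5 'bcaca': b→6
  n6 'bcacab': ·  [P0 ends]
  n7 'a': b→8
  n8 'ab': c→9
  n9 'abc': a→10
  n10 'abca': ·  [P1 ends]

BFS fail/out derivation:
  fail(1) 'b': from fail(0)=0 chase 'b': 0 ⇒ 0;  out=∅∪out(0)=∅
  fail(7) 'a': from fail(0)=0 chase 'a': 0 ⇒ 0;  out=∅∪out(0)=∅
  fail(2) 'bc': from fail(1)=0 chase 'c': 0 ⇒ 0;  out=∅∪out(0)=∅
  fail(8) 'ab': from fail(7)=0 chase 'b': 0 ⇒ 1;  out=∅∪out(1)=∅
  fail(3) 'bca': from fail(2)=0 chase 'a': 0 ⇒ 7;  out=∅∪out(7)=∅
  fail(9) 'abc': from fail(8)=1 chase 'c': 1 ⇒ 2;  out=∅∪out(2)=∅
  fail(4) 'bcac': from fail(3)=7 chase 'c': 7→0 ⇒ 0;  out=∅∪out(0)=∅
  fail(10) 'abca': from fail(9)=2 chase 'a': 2 ⇒ 3;  out={1}∪out(3)={1}
  fail(5) 'bcaca': from fail(4)=0 chase 'a': 0 ⇒ 7;  out=∅∪out(7)=∅
  fail(6) 'bcacab': from fail(5)=7 chase 'b': 7 ⇒ 8;  out={0}∪out(8)={0}

Run:
pos 0 'b': at 1
pos 1 'b': at 1 ·f
pos 2 'b': at 1 ·f
pos 3 'b': at 1 ·f
pos 4 'b': at 1 ·f
pos 5 'c': at 2
pos 6 'a': at 3
pos 7 'c': at 4
pos 8 'a': at 5
pos 9 'b': at 6  emit P0@[4:9]
pos 10 'b': at 1 ·f
pos 11 'c': at 2
pos 12 'a': at 3
pos 13 'b': at 8 ·f
pos 14 'b': at 1 ·f
pos 15 'b': at 1 ·f
pos 16 'a': at 7 ·f
pos 17 'c': at 0 ·f
pos 18 'a': at 7
pos 19 'a': at 7 ·f
pos 20 'a': at 7 ·f
pos 21 'b': at 8
pos 22 'c': at 9
pos 23 'a': at 10  emit P1@[20:23]
pos 24 'b': at 8 ·f
pos 25 'b': at 1 ·f
pos 26 'a': at 7 ·f
pos 27 'b': at 8
pos 28 'c': at 9
pos 29 'a': at 10  emit P1@[26:29]
pos 30 'b': at 8 ·f
pos 31 'b': at 1 ·f
pos 32 'c': at 2
pos 33 'a': at 3
pos 34 'c': at 4
pos 35 'a': at 5
pos 36 'b': at 6  emit P0@[31:36]
pos 37 'a': at 7 ·f
pos 38 'a': at 7 ·f
pos 39 'b': at 8
pos 40 'c': at 9
pos 41 'a': at 10  emit P1@[38:41]
pos 42 'b': at 8 ·f
pos 43 'c': at 9
pos 44 'a': at 10  emit P1@[41:44]
pos 45 'c': at 4 ·f
pos 46 'a': at 5
pos 47 'b': at 6  emit P0@[42:47]
pos 48 'b': at 1 ·f
pos 49 'c': at 2
pos 50 'c': at 0 ·f
pos 51 'b': at 1
pos 52 'a': at 7 ·f
pos 53 'b': at 8
pos 54 'c': at 9
pos 55 'a': at 10  emit P1@[52:55]
pos 56 'b': at 8 ·f

Result: [[9,0],[23,1],[29,1],[36,0],[41,1],[44,1],[47,0],[55,1]]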